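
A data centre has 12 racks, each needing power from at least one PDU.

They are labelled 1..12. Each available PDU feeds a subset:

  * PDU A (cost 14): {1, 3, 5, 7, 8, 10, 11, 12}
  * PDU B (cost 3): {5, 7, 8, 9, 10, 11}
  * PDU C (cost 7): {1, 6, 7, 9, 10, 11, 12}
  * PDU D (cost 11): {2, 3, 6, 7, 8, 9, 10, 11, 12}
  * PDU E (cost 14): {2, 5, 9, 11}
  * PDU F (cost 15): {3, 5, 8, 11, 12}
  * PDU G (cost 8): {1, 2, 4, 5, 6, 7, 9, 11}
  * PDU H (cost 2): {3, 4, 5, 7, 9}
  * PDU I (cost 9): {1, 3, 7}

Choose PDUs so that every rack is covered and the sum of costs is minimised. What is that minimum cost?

D, G together cover every rack (D ∪ G = {1, 2, 3, 4, 5, 6, 7, 8, 9, 10, 11, 12}); total cost 11 + 8 = 19.
The greedy pick H, B, C, G costs 20; no covering selection beats 19.

19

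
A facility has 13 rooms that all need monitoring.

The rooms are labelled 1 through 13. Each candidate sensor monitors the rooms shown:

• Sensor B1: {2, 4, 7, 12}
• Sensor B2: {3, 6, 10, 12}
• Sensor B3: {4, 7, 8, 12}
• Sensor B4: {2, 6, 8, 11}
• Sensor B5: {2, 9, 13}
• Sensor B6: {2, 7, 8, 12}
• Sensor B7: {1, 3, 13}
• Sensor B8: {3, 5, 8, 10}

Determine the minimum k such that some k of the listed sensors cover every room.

5

Take {B1, B4, B5, B7, B8}. Their union is {1, 2, 3, 4, 5, 6, 7, 8, 9, 10, 11, 12, 13}, which is all 13 rooms.
No 4 of the 8 sensors cover everything (all 70 combinations miss at least one room), so 5 is optimal.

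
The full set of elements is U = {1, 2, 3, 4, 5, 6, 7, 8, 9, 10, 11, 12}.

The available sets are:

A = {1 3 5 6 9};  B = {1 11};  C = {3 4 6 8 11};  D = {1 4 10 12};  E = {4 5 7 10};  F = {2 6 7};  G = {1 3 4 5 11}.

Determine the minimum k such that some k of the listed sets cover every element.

4

A and C and D and F together: A ∪ C ∪ D ∪ F = {1, 2, 3, 4, 5, 6, 7, 8, 9, 10, 11, 12} — every element is covered.
Only C contains 8, so C is forced; the remaining 7 elements need at least 3 more sets (each remaining set adds at most 3) — so at least 4 sets are needed, and 4 is optimal.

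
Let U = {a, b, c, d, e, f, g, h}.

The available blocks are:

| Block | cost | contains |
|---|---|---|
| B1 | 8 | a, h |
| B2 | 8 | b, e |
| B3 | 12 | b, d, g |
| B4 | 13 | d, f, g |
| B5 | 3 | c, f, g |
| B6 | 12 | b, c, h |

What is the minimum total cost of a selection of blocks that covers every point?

B1, B2, B3, B5 together cover every point (B1 ∪ B2 ∪ B3 ∪ B5 = {a, b, c, d, e, f, g, h}); total cost 8 + 8 + 12 + 3 = 31.
No covering selection has total cost below 31.

31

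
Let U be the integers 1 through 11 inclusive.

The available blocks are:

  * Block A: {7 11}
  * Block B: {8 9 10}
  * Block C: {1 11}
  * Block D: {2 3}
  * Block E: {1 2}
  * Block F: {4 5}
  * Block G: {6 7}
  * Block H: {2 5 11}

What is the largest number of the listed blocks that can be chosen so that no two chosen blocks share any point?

B, C, D, F, G are pairwise disjoint (B={8,9,10}; C={1,11}; D={2,3}; F={4,5}; G={6,7}).
Every remaining block overlaps one of these, and no 6 of the listed blocks are pairwise disjoint, so 5 is the maximum.

5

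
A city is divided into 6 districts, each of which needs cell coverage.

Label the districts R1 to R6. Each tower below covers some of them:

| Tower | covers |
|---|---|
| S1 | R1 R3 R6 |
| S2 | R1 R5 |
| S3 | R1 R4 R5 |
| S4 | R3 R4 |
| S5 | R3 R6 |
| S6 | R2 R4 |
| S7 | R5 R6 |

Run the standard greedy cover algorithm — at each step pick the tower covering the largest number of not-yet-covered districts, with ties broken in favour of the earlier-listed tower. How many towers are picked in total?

3

Greedy: pick S1 (covers 3 new) → pick S3 (covers 2 new) → pick S6 (covers 1 new). Total picks: 3.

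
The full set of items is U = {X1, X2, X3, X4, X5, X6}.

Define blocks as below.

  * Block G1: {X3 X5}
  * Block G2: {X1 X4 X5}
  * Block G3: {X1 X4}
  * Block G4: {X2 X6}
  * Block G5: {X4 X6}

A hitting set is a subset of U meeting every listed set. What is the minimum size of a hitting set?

H = {X1, X3, X6} meets every block (each contains at least one member of H), and |H| = 3.
The blocks G1, G3, G4 are pairwise disjoint, so any hitting set needs a separate item for each — at least 3. Hence 3 is optimal.

3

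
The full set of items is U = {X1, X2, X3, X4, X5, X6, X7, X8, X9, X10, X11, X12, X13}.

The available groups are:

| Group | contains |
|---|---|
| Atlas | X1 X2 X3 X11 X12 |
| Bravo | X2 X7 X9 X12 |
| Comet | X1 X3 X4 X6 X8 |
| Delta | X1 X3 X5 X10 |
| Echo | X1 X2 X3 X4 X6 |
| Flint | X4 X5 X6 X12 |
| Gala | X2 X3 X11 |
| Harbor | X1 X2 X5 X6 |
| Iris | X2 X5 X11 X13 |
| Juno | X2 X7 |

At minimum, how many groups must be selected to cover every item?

Bravo and Comet and Delta and Iris together: Bravo ∪ Comet ∪ Delta ∪ Iris = {X1, X2, X3, X4, X5, X6, X7, X8, X9, X10, X11, X12, X13} — every item is covered.
Only Delta contains X10, so Delta is forced; the remaining 9 items need at least 3 more groups (each remaining group adds at most 4) — so at least 4 groups are needed, and 4 is optimal.

4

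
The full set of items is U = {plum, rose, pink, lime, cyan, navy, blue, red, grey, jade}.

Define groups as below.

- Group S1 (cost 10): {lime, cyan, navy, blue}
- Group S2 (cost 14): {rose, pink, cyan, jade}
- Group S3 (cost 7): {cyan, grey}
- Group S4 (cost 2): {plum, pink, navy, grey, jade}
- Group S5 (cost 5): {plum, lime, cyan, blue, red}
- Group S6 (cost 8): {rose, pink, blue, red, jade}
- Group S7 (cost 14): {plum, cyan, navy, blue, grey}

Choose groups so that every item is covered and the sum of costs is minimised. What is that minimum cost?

15

S4, S5, S6 together cover every item (S4 ∪ S5 ∪ S6 = {plum, rose, pink, lime, cyan, navy, blue, red, grey, jade}); total cost 2 + 5 + 8 = 15.
No covering selection has total cost below 15.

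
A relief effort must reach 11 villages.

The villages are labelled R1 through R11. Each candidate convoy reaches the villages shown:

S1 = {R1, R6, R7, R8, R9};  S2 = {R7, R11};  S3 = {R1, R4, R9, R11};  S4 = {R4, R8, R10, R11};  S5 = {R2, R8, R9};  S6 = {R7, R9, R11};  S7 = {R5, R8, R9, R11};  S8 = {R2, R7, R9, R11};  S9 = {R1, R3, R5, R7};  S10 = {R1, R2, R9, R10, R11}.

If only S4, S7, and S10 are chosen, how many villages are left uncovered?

Union of S4, S7, S10 = {R1, R2, R4, R5, R8, R9, R10, R11}.
Not covered: R3, R6, R7 — 3 villages.

3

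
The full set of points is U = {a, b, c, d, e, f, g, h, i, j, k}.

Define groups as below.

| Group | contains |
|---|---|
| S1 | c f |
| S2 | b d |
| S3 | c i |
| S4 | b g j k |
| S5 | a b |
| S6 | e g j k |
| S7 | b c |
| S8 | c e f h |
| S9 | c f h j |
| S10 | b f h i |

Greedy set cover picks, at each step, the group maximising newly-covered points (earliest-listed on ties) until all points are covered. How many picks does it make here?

Greedy: pick S4 (covers 4 new) → pick S8 (covers 4 new) → pick S2 (covers 1 new) → pick S3 (covers 1 new) → pick S5 (covers 1 new). Total picks: 5.

5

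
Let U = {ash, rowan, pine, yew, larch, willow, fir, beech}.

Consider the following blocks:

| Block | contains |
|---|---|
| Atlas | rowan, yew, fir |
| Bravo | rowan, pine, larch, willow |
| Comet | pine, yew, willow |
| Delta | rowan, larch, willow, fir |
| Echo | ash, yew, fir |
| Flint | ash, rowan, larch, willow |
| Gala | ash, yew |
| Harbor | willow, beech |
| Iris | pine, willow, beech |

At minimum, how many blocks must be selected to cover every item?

3

Take {Atlas, Flint, Iris}. Their union is {ash, rowan, pine, yew, larch, willow, fir, beech}, which is all 8 items.
No 2 of the 9 blocks cover everything (all 36 combinations miss at least one item), so 3 is optimal.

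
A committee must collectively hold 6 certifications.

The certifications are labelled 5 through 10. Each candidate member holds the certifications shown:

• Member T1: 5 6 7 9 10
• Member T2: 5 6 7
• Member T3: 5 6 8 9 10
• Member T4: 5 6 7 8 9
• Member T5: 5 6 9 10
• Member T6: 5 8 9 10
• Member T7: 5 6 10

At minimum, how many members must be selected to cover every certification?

2

T2 and T6 together: T2 ∪ T6 = {5, 6, 7, 8, 9, 10} — every certification is covered.
No single member has all 6 certifications (the largest, T1, has 5), so 2 is optimal.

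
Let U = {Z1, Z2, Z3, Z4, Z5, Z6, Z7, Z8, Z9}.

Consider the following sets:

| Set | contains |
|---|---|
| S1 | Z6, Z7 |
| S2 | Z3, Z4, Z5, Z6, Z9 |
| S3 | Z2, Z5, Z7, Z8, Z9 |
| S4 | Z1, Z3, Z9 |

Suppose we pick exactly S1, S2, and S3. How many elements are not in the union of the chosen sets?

Union of S1, S2, S3 = {Z2, Z3, Z4, Z5, Z6, Z7, Z8, Z9}.
Not covered: Z1 — 1 element.

1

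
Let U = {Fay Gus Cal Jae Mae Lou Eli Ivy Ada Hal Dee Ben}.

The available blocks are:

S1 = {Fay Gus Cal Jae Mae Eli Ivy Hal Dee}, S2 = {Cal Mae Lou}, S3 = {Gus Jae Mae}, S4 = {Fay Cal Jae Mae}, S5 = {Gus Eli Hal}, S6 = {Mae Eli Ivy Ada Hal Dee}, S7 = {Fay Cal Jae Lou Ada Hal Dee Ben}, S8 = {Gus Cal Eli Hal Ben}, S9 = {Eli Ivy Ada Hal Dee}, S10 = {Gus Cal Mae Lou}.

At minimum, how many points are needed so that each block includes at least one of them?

2

H = {Mae, Hal} meets every block (each contains at least one member of H), and |H| = 2.
The blocks S4, S9 are pairwise disjoint, so any hitting set needs a separate point for each — at least 2. Hence 2 is optimal.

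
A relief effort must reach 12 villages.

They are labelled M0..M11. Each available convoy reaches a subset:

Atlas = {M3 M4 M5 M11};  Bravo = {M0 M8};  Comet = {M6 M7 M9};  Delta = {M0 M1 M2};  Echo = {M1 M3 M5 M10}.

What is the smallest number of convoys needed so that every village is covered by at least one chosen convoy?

5

Take {Atlas, Bravo, Comet, Delta, Echo}. Their union is {M0, M1, M2, M3, M4, M5, M6, M7, M8, M9, M10, M11}, which is all 12 villages.
No 4 of the 5 convoys cover everything (all 5 combinations miss at least one village), so 5 is optimal.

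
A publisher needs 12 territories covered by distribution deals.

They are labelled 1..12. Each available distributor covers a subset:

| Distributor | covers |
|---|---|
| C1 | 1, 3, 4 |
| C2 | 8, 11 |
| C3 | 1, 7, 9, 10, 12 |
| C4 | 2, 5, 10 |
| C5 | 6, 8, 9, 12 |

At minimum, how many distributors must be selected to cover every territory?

Take {C1, C2, C3, C4, C5}. Their union is {1, 2, 3, 4, 5, 6, 7, 8, 9, 10, 11, 12}, which is all 12 territories.
Only C3 contains 7, so C3 is forced; the remaining 7 territories need at least 4 more distributors (each remaining distributor adds at most 2) — so at least 5 distributors are needed, and 5 is optimal.

5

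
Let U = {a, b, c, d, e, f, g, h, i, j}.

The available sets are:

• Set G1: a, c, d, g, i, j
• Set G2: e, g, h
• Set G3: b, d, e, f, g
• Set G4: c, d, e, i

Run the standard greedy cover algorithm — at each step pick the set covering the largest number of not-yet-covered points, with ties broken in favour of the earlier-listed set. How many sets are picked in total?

3

Greedy: pick G1 (covers 6 new) → pick G3 (covers 3 new) → pick G2 (covers 1 new). Total picks: 3.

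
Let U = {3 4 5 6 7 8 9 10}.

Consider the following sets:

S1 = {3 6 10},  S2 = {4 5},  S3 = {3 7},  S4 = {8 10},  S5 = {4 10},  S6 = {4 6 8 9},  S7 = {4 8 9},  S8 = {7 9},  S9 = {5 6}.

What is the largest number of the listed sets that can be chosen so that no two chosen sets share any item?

S2, S3, S4 are pairwise disjoint (S2={4,5}; S3={3,7}; S4={8,10}).
Every remaining set overlaps one of these, and no 4 of the listed sets are pairwise disjoint, so 3 is the maximum.

3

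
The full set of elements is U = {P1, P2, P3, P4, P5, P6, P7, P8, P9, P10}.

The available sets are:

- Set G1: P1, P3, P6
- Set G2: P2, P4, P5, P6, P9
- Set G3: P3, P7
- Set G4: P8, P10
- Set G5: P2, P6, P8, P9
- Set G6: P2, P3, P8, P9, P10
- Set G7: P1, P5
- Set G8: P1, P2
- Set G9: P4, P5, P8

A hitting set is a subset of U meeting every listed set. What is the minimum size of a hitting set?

4

Take H = {P1, P5, P7, P8}. Each listed set contains at least one of these, so H is a hitting set of size 4.
No choice of 3 elements meets every set, so 4 is the minimum.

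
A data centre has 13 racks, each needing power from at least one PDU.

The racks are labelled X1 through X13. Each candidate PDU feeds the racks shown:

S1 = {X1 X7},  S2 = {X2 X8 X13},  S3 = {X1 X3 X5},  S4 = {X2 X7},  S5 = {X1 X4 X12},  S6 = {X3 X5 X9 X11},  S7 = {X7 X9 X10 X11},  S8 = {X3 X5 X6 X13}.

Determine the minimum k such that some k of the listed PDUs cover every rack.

4

S2 and S5 and S7 and S8 together: S2 ∪ S5 ∪ S7 ∪ S8 = {X1, X2, X3, X4, X5, X6, X7, X8, X9, X10, X11, X12, X13} — every rack is covered.
Each PDU has at most 4 racks, and 3·4 = 12 < 13 — so at least 4 PDUs are needed, and 4 is optimal.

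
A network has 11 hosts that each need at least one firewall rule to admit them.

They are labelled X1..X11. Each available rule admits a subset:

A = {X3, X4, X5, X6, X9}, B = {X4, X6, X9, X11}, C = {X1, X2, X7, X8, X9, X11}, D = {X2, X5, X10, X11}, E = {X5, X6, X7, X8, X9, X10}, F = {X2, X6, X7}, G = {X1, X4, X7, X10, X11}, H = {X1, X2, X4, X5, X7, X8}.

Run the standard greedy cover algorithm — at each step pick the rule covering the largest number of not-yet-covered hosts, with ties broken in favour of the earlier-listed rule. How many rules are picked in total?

3

Greedy: pick C (covers 6 new) → pick A (covers 4 new) → pick D (covers 1 new). Total picks: 3.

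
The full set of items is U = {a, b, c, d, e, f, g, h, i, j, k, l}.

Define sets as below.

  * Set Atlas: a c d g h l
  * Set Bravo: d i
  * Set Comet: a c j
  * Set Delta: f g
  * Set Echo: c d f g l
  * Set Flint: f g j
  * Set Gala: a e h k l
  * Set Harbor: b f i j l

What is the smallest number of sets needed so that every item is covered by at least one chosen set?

Take {Echo, Gala, Harbor}. Their union is {a, b, c, d, e, f, g, h, i, j, k, l}, which is all 12 items.
Only Harbor contains b, so Harbor is forced; the remaining 7 items need at least 2 more sets (each remaining set adds at most 5) — so at least 3 sets are needed, and 3 is optimal.

3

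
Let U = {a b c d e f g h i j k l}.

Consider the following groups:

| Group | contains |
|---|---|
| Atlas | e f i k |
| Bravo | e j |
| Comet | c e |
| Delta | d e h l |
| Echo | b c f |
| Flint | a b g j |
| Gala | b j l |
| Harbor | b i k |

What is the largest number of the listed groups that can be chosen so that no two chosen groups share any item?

2

Comet, Harbor are pairwise disjoint (Comet={c,e}; Harbor={b,i,k}).
Every remaining group overlaps one of these, and no 3 of the listed groups are pairwise disjoint, so 2 is the maximum.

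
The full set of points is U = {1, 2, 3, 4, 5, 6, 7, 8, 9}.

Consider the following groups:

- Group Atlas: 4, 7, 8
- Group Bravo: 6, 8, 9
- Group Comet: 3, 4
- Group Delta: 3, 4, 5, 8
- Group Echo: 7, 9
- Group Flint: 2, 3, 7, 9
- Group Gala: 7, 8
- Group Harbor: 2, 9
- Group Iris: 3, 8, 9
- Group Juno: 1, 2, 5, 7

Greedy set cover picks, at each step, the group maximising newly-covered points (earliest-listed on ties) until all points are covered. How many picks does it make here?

Greedy: pick Delta (covers 4 new) → pick Flint (covers 3 new) → pick Bravo (covers 1 new) → pick Juno (covers 1 new). Total picks: 4.
(The true minimum cover uses only 3 groups, so greedy is not optimal here.)

4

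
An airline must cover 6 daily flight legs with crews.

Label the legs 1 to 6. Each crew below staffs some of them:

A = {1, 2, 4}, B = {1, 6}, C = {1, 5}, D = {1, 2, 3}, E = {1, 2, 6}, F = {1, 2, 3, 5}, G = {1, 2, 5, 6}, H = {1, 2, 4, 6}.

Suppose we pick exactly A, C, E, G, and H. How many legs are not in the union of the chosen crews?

Union of A, C, E, G, H = {1, 2, 4, 5, 6}.
Not covered: 3 — 1 leg.

1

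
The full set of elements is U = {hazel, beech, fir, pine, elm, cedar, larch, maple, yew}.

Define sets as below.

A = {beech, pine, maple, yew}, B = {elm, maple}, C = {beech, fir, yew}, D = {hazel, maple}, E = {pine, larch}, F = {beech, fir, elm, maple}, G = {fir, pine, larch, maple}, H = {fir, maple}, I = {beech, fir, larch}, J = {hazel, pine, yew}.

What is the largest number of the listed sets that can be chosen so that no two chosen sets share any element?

3

B, I, J are pairwise disjoint (B={elm,maple}; I={beech,fir,larch}; J={hazel,pine,yew}).
Every remaining set overlaps one of these, and no 4 of the listed sets are pairwise disjoint, so 3 is the maximum.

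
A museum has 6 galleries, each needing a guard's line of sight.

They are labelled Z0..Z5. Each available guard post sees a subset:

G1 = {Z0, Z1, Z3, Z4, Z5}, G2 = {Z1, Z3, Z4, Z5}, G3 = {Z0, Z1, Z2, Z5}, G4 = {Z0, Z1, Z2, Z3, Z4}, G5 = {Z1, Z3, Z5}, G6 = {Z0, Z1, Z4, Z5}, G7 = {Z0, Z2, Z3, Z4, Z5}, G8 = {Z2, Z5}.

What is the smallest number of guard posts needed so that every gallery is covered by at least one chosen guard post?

Take {G1, G4}. Their union is {Z0, Z1, Z2, Z3, Z4, Z5}, which is all 6 galleries.
No single guard post has all 6 galleries (the largest, G1, has 5), so 2 is optimal.

2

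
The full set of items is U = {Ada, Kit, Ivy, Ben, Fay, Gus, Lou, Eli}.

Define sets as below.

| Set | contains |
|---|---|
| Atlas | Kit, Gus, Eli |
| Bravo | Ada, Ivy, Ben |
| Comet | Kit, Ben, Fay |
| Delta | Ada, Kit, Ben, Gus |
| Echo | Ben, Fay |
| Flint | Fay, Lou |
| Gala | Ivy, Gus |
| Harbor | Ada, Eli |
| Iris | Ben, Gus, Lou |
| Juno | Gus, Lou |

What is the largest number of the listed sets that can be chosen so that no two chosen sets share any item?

Atlas, Bravo, Flint are pairwise disjoint (Atlas={Kit,Gus,Eli}; Bravo={Ada,Ivy,Ben}; Flint={Fay,Lou}).
Every remaining set overlaps one of these, and no 4 of the listed sets are pairwise disjoint, so 3 is the maximum.

3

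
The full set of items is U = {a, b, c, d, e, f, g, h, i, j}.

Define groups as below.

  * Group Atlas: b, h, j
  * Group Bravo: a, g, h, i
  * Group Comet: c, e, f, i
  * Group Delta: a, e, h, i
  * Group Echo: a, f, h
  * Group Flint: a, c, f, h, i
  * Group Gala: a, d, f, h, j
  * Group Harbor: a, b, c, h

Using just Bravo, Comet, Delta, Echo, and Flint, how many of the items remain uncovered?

Union of Bravo, Comet, Delta, Echo, Flint = {a, c, e, f, g, h, i}.
Not covered: b, d, j — 3 items.

3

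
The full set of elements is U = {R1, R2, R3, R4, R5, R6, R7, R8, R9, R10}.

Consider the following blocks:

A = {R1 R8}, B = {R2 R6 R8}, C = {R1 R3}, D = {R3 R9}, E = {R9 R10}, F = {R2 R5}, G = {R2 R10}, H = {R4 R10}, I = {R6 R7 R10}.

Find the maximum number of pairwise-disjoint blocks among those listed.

4

A, D, F, H are pairwise disjoint (A={R1,R8}; D={R3,R9}; F={R2,R5}; H={R4,R10}).
Every remaining block overlaps one of these, and no 5 of the listed blocks are pairwise disjoint, so 4 is the maximum.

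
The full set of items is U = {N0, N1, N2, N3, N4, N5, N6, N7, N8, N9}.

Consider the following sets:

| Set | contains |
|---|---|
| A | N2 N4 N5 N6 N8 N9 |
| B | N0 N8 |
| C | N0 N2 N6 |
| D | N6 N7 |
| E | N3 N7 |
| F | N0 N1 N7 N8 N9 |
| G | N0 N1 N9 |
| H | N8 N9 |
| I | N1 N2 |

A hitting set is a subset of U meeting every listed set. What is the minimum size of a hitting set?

4

T = {N0, N2, N7, N9} meets every set (each contains at least one member of T), and |T| = 4.
No choice of 3 items meets every set, so 4 is the minimum.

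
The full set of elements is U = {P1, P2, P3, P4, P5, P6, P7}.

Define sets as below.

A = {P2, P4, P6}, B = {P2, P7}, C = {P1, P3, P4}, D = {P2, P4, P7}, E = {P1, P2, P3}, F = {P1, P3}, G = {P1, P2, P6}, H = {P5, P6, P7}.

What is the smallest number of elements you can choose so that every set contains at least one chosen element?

3

The 3 elements {P2, P3, P7} hit every set.
No choice of 2 elements meets every set, so 3 is the minimum.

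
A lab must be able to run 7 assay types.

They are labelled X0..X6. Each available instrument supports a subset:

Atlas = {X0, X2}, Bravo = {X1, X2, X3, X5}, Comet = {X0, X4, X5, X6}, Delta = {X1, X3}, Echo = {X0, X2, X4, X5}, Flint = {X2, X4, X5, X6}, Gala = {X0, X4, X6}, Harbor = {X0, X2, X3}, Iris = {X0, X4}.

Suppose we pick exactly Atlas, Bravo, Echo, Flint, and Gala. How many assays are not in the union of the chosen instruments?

Union of Atlas, Bravo, Echo, Flint, Gala = {X0, X1, X2, X3, X4, X5, X6} — that's every assay, so 0 are uncovered.

0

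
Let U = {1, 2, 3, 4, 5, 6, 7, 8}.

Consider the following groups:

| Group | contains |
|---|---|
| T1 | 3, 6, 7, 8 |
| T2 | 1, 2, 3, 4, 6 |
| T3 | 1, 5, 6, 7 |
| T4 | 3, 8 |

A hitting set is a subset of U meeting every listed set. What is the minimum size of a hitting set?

The 2 points {3, 5} hit every group.
The groups T3, T4 are pairwise disjoint, so any hitting set needs a separate point for each — at least 2. Hence 2 is optimal.

2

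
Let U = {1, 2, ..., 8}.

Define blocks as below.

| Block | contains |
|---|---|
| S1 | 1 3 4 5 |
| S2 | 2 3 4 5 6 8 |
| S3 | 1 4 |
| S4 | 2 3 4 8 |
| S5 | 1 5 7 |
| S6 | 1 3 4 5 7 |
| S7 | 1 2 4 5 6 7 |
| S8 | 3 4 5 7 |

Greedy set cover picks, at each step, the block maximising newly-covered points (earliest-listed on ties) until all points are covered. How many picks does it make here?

Greedy: pick S2 (covers 6 new) → pick S5 (covers 2 new). Total picks: 2.

2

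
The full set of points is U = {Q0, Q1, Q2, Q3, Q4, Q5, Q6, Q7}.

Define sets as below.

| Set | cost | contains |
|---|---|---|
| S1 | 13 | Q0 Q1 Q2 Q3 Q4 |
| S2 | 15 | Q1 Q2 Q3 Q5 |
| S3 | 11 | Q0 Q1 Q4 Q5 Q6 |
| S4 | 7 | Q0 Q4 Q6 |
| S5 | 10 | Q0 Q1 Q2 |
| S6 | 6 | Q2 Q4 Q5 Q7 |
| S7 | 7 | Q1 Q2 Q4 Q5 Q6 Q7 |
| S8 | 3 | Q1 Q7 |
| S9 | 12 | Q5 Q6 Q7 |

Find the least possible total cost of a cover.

S1, S7 together cover every point (S1 ∪ S7 = {Q0, Q1, Q2, Q3, Q4, Q5, Q6, Q7}); total cost 13 + 7 = 20.
No covering selection has total cost below 20.

20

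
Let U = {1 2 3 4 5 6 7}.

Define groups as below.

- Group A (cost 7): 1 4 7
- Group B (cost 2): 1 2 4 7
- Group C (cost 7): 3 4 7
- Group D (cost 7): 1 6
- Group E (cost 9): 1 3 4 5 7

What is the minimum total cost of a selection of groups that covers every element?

18

B, D, E together cover every element (B ∪ D ∪ E = {1, 2, 3, 4, 5, 6, 7}); total cost 2 + 7 + 9 = 18.
No covering selection has total cost below 18.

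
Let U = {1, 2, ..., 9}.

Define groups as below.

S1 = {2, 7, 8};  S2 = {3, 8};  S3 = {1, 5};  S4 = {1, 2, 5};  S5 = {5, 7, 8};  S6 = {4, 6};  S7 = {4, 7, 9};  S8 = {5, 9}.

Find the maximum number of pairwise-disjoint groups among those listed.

S2, S4, S7 are pairwise disjoint (S2={3,8}; S4={1,2,5}; S7={4,7,9}).
Every remaining group overlaps one of these, and no 4 of the listed groups are pairwise disjoint, so 3 is the maximum.

3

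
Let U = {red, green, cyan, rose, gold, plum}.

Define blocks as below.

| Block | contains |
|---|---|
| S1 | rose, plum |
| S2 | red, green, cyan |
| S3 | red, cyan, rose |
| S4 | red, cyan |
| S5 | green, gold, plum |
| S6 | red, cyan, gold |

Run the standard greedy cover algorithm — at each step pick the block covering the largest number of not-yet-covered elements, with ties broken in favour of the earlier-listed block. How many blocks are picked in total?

Greedy: pick S2 (covers 3 new) → pick S1 (covers 2 new) → pick S5 (covers 1 new). Total picks: 3.
(The true minimum cover uses only 2 blocks, so greedy is not optimal here.)

3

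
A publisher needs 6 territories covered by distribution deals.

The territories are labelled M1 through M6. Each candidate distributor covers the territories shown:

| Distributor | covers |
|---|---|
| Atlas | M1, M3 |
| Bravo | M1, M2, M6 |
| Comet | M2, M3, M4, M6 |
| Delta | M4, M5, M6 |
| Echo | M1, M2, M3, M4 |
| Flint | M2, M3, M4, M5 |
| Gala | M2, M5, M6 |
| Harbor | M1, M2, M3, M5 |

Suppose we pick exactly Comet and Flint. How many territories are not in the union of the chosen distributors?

1

Union of Comet, Flint = {M2, M3, M4, M5, M6}.
Not covered: M1 — 1 territory.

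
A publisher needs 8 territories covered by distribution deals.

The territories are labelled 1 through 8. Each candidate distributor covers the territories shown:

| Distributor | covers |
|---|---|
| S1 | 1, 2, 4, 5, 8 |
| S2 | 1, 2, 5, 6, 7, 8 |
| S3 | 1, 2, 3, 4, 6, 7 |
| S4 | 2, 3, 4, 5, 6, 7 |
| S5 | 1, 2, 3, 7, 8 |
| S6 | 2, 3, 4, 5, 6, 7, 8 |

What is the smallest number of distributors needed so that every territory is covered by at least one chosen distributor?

2

S3 and S6 together: S3 ∪ S6 = {1, 2, 3, 4, 5, 6, 7, 8} — every territory is covered.
No single distributor has all 8 territories (the largest, S6, has 7), so 2 is optimal.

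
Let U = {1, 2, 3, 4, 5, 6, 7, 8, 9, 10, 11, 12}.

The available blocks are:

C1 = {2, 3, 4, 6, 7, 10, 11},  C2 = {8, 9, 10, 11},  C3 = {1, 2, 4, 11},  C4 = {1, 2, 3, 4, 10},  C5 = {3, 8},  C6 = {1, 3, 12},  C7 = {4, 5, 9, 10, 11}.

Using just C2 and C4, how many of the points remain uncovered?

4

Union of C2, C4 = {1, 2, 3, 4, 8, 9, 10, 11}.
Not covered: 5, 6, 7, 12 — 4 points.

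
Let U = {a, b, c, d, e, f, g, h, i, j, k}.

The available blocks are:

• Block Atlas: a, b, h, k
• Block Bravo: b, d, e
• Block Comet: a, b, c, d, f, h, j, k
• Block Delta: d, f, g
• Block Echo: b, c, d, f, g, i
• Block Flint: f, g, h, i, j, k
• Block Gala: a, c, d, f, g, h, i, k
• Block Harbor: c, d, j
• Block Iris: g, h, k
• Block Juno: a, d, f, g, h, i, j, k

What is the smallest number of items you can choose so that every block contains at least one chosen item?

2

The 2 items {d, k} hit every block.
The blocks Atlas, Harbor are pairwise disjoint, so any hitting set needs a separate item for each — at least 2. Hence 2 is optimal.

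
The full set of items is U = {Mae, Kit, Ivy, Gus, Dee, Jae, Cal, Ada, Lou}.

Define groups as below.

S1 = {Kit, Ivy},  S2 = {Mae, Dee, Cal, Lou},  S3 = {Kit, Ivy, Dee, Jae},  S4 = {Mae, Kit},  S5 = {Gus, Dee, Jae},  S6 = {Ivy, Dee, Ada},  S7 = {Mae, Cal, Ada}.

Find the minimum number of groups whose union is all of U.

4

S2 and S3 and S5 and S6 together: S2 ∪ S3 ∪ S5 ∪ S6 = {Mae, Kit, Ivy, Gus, Dee, Jae, Cal, Ada, Lou} — every item is covered.
No 3 of the 7 groups cover everything (all 35 combinations miss at least one item), so 4 is optimal.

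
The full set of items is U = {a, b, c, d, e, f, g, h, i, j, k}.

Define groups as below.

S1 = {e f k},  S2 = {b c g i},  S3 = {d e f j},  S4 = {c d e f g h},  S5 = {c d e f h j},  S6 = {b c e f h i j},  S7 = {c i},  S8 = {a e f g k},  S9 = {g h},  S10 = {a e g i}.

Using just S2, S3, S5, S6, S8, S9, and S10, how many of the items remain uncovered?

0

Union of S2, S3, S5, S6, S8, S9, S10 = {a, b, c, d, e, f, g, h, i, j, k} — that's every item, so 0 are uncovered.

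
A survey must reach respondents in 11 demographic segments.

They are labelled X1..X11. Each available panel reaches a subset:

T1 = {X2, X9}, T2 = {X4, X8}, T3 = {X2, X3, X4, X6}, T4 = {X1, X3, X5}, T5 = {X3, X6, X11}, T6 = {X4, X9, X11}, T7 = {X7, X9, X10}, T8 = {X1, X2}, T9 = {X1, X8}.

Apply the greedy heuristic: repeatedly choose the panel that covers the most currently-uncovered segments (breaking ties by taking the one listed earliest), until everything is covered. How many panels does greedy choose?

Greedy: pick T3 (covers 4 new) → pick T7 (covers 3 new) → pick T4 (covers 2 new) → pick T2 (covers 1 new) → pick T5 (covers 1 new). Total picks: 5.

5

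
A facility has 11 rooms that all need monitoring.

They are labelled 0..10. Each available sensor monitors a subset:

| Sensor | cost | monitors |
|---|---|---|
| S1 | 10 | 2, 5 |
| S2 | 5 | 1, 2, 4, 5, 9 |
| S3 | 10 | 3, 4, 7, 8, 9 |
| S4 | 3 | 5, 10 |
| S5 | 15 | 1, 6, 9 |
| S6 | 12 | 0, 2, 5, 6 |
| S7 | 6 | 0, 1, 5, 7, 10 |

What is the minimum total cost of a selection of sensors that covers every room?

28

S3, S6, S7 together cover every room (S3 ∪ S6 ∪ S7 = {0, 1, 2, 3, 4, 5, 6, 7, 8, 9, 10}); total cost 10 + 12 + 6 = 28.
The greedy pick S2, S7, S3, S6 costs 33; no covering selection beats 28.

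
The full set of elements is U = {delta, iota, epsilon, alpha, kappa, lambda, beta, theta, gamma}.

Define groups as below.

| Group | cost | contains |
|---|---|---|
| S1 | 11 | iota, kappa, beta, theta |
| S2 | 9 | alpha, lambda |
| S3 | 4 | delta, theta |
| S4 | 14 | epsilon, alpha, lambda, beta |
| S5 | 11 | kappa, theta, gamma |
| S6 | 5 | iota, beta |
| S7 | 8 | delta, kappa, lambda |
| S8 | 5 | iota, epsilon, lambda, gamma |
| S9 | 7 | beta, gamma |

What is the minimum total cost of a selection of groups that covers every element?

29

S1, S2, S3, S8 together cover every element (S1 ∪ S2 ∪ S3 ∪ S8 = {delta, iota, epsilon, alpha, kappa, lambda, beta, theta, gamma}); total cost 11 + 9 + 4 + 5 = 29.
The greedy pick S8, S3, S6, S7, S2 costs 31; no covering selection beats 29.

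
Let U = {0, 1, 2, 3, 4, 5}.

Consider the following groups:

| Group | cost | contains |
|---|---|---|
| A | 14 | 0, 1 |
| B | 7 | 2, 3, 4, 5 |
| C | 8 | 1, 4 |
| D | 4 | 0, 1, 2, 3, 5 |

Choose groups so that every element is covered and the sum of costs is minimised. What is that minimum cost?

11

B, D together cover every element (B ∪ D = {0, 1, 2, 3, 4, 5}); total cost 7 + 4 = 11.
No covering selection has total cost below 11.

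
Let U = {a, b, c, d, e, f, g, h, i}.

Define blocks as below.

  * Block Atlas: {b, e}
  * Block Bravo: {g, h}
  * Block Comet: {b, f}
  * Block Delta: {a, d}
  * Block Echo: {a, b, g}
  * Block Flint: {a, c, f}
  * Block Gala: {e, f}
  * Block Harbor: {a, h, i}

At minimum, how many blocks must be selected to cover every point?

Atlas, Bravo, Delta, Flint, and Harbor cover everything between them: the union {a, b, c, d, e, f, g, h, i} is all of U.
Only Delta contains d, so Delta is forced; the remaining 7 points need at least 4 more blocks (each remaining block adds at most 2) — so at least 5 blocks are needed, and 5 is optimal.

5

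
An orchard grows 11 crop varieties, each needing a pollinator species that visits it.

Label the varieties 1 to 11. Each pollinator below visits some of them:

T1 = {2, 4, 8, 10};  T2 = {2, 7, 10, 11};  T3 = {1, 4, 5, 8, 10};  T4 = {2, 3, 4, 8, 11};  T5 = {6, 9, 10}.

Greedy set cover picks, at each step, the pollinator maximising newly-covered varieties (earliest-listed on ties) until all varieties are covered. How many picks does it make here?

Greedy: pick T3 (covers 5 new) → pick T2 (covers 3 new) → pick T5 (covers 2 new) → pick T4 (covers 1 new). Total picks: 4.

4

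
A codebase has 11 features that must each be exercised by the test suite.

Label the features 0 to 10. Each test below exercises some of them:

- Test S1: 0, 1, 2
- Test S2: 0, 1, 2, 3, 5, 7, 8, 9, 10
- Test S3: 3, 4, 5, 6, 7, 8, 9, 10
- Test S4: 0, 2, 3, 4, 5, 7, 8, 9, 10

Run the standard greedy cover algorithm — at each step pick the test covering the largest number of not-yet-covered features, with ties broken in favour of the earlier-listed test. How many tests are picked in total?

Greedy: pick S2 (covers 9 new) → pick S3 (covers 2 new). Total picks: 2.

2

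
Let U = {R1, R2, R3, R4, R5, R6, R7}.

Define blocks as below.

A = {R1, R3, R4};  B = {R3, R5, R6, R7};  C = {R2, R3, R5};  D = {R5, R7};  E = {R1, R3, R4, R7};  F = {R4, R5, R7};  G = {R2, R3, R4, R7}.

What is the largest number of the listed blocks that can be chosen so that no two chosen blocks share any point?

A, D are pairwise disjoint (A={R1,R3,R4}; D={R5,R7}).
Every remaining block overlaps one of these, and no 3 of the listed blocks are pairwise disjoint, so 2 is the maximum.

2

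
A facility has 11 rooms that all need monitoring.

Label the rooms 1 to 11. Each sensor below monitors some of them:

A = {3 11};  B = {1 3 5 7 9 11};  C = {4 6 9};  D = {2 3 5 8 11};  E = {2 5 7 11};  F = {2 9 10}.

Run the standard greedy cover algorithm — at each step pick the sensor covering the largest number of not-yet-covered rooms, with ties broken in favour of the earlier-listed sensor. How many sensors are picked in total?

Greedy: pick B (covers 6 new) → pick C (covers 2 new) → pick D (covers 2 new) → pick F (covers 1 new). Total picks: 4.

4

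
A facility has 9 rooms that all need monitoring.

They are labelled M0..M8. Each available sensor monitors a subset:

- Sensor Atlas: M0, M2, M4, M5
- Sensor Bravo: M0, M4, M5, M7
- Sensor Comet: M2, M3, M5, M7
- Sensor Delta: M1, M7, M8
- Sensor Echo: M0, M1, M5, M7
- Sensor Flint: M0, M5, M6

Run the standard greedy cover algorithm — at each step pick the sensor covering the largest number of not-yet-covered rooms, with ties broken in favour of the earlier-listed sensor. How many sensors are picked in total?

4

Greedy: pick Atlas (covers 4 new) → pick Delta (covers 3 new) → pick Comet (covers 1 new) → pick Flint (covers 1 new). Total picks: 4.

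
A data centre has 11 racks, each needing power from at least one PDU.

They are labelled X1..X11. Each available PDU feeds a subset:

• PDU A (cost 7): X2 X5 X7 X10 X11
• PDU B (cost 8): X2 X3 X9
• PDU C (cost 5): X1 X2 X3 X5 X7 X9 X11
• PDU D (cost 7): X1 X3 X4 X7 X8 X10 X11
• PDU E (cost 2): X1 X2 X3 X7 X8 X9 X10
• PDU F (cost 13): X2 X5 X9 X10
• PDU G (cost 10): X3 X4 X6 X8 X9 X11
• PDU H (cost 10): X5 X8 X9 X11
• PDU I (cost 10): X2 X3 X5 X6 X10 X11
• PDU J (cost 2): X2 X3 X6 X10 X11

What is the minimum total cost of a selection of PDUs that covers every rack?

C, D, J together cover every rack (C ∪ D ∪ J = {X1, X2, X3, X4, X5, X6, X7, X8, X9, X10, X11}); total cost 5 + 7 + 2 = 14.
The greedy pick E, J, C, D costs 16; no covering selection beats 14.

14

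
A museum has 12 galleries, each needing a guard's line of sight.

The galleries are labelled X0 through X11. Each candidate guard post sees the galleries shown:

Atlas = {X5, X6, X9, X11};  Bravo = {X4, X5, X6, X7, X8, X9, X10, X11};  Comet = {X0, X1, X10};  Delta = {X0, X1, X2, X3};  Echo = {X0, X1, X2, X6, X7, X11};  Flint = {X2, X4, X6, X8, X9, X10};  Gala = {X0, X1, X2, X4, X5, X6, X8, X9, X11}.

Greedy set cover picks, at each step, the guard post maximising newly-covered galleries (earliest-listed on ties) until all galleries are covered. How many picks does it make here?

3

Greedy: pick Gala (covers 9 new) → pick Bravo (covers 2 new) → pick Delta (covers 1 new). Total picks: 3.
(The true minimum cover uses only 2 guard posts, so greedy is not optimal here.)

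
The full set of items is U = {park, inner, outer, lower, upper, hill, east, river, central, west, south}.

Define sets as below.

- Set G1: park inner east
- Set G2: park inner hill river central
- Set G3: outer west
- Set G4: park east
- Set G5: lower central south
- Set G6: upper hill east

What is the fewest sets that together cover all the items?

Take {G2, G3, G5, G6}. Their union is {park, inner, outer, lower, upper, hill, east, river, central, west, south}, which is all 11 items.
Only G2 contains river, so G2 is forced; the remaining 6 items need at least 3 more sets (each remaining set adds at most 2) — so at least 4 sets are needed, and 4 is optimal.

4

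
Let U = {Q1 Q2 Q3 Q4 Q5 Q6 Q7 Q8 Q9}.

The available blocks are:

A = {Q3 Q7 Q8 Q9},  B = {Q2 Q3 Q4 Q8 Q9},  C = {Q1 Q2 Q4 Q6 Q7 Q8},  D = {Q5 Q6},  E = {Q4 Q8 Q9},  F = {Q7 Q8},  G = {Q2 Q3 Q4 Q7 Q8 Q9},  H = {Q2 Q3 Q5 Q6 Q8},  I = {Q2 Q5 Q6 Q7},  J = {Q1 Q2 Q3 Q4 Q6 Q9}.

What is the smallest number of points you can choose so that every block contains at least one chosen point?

2

Take T = {Q6, Q8}. Each listed block contains at least one of these, so T is a hitting set of size 2.
The blocks D, E are pairwise disjoint, so any hitting set needs a separate point for each — at least 2. Hence 2 is optimal.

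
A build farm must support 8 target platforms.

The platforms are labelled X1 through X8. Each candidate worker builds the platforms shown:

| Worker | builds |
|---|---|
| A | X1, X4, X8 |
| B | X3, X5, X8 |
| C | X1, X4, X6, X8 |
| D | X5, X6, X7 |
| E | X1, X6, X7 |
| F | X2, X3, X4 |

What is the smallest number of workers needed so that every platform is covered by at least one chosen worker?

3

Take {B, E, F}. Their union is {X1, X2, X3, X4, X5, X6, X7, X8}, which is all 8 platforms.
Only F contains X2, so F is forced; the remaining 5 platforms need at least 2 more workers (each remaining worker adds at most 3) — so at least 3 workers are needed, and 3 is optimal.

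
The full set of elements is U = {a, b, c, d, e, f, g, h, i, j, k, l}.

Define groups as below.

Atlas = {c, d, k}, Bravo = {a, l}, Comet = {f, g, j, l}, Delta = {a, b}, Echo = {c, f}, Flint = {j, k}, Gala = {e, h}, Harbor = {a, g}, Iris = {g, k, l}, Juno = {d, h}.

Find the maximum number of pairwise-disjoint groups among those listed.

Echo, Flint, Gala, Harbor are pairwise disjoint (Echo={c,f}; Flint={j,k}; Gala={e,h}; Harbor={a,g}).
Every remaining group overlaps one of these, and no 5 of the listed groups are pairwise disjoint, so 4 is the maximum.

4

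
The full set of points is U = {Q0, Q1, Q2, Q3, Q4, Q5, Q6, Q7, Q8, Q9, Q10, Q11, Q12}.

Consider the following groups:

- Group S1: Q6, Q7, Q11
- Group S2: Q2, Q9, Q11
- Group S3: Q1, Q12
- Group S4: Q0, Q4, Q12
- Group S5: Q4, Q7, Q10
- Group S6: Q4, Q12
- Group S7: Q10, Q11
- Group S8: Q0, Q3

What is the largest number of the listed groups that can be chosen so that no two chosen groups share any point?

S2, S3, S5, S8 are pairwise disjoint (S2={Q2,Q9,Q11}; S3={Q1,Q12}; S5={Q4,Q7,Q10}; S8={Q0,Q3}).
Every remaining group overlaps one of these, and no 5 of the listed groups are pairwise disjoint, so 4 is the maximum.

4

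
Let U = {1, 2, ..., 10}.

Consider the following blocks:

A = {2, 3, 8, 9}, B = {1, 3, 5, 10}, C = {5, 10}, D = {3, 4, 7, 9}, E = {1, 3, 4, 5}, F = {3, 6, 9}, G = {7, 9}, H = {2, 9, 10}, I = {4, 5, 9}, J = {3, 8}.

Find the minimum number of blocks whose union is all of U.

4

Take {A, B, D, F}. Their union is {1, 2, 3, 4, 5, 6, 7, 8, 9, 10}, which is all 10 elements.
Only F contains 6, so F is forced; the remaining 7 elements need at least 3 more blocks (each remaining block adds at most 3) — so at least 4 blocks are needed, and 4 is optimal.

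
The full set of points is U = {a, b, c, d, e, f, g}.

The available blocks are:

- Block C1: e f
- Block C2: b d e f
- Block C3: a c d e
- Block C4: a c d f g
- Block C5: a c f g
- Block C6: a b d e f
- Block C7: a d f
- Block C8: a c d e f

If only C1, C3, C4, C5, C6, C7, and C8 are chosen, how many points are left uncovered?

Union of C1, C3, C4, C5, C6, C7, C8 = {a, b, c, d, e, f, g} — that's every point, so 0 are uncovered.

0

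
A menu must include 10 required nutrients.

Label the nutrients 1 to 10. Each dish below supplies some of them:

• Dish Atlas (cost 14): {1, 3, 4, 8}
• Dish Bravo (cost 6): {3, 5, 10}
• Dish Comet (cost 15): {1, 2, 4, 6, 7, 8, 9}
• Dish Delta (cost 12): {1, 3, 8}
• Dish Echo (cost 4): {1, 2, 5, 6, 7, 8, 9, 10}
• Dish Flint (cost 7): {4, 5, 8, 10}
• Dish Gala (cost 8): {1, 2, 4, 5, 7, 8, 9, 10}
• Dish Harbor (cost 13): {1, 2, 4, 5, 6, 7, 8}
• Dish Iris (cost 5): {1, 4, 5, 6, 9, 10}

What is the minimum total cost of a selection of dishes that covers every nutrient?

15

Bravo, Echo, Iris together cover every nutrient (Bravo ∪ Echo ∪ Iris = {1, 2, 3, 4, 5, 6, 7, 8, 9, 10}); total cost 6 + 4 + 5 = 15.
No covering selection has total cost below 15.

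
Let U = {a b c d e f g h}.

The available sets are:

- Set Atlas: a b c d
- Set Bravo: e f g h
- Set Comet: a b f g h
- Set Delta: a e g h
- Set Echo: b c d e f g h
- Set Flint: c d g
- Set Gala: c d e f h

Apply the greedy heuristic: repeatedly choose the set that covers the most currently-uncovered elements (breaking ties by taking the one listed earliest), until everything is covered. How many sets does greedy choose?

Greedy: pick Echo (covers 7 new) → pick Atlas (covers 1 new). Total picks: 2.

2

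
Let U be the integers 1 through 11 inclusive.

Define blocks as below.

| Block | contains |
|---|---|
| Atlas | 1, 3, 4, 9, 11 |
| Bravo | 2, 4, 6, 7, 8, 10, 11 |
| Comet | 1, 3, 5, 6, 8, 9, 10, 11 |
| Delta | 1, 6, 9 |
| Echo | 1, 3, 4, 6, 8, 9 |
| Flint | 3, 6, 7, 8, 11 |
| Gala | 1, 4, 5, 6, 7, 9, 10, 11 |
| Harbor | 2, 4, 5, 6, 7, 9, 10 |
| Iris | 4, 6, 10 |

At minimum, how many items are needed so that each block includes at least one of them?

H = {1, 6} meets every block (each contains at least one member of H), and |H| = 2.
No single item lies in every block, so at least 2 are needed and 2 is optimal.

2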